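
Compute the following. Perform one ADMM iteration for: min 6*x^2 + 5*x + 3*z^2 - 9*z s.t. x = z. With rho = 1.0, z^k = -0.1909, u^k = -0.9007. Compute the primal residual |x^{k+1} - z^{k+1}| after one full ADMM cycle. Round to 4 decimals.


ADMM iteration with rho = 1.0, z^k = -0.1909, u^k = -0.9007
Step 1: x-update.
Minimize 6*x^2 + 5*x + (1.0/2)*(x + 0.1909 - 0.9007)^2
FOC: (2*6 + 1.0)*x = -5 + 1.0*(-0.1909 + 0.9007)
x^{k+1} = -0.33
Step 2: z-update.
Minimize 3*z^2 - 9*z + (1.0/2)*(-0.33 - z - 0.9007)^2
FOC: (2*3 + 1.0)*z = 9 + 1.0*(-0.33 - 0.9007)
z^{k+1} = 1.1099
Step 3: u-update.
u^{k+1} = -0.9007 - 0.33 - 1.1099 = -2.3406
Step 4: Primal residual = |-0.33 - 1.1099| = 1.4399


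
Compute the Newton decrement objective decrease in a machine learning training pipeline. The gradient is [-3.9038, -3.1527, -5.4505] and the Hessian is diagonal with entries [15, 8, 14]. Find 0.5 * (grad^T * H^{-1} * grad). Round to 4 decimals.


Step 1: H is diagonal, so H^(-1) * g = [-0.2603, -0.3941, -0.3893].
Step 2: g^T H^(-1) g = sum_i g_i^2 / H_ii
  = (-3.9038)^2/15 + (-3.1527)^2/8 + (-5.4505)^2/14
  = 1.016 + 1.2424 + 2.122 = 4.3804
Step 3: Objective decrease = 0.5 * g^T H^(-1) g = 2.1902


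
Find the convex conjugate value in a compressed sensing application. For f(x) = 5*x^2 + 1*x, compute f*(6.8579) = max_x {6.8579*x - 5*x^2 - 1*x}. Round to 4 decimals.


f*(y) = sup_x {y*x - a*x^2 - b*x} = sup_x {(y-b)*x - a*x^2}
FOC: (y - b) - 2a*x = 0 => x* = (y - b)/(2a)
x* = (6.8579 - 1)/(2*5) = 0.5858
f*(6.8579) = (y-b)^2/(4a) = (6.8579 - 1)^2/(4*5)
= 34.315/20 = 1.7157


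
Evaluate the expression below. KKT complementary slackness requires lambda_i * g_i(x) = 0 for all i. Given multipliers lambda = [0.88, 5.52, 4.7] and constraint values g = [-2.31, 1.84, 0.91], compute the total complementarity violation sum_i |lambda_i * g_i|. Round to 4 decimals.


KKT complementary slackness check:
lambda_1 * g_1 = 0.88 * -2.31 = -2.0328
lambda_2 * g_2 = 5.52 * 1.84 = 10.1568
lambda_3 * g_3 = 4.7 * 0.91 = 4.277
Total violation = 2.0328 + 10.1568 + 4.277 = 16.4666


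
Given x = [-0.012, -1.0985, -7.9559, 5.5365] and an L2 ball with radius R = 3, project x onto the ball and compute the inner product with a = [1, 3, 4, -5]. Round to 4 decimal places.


Step 1: Compute ||x|| (intermediates to 6 decimals).
||x|| = sqrt((-0.012)^2 + (-1.0985)^2 + (-7.9559)^2 + 5.5365^2) = 9.754795
Step 2: Project.
Since ||x|| > R, scale = R/||x|| = 3/9.754795 = 0.307541, proj(x) = scale * x
proj(x) = [-0.00369, -0.337834, -2.446765, 1.702701]
Step 3: Dot product.
a^T * proj(x) = 1*(-0.00369) + 3*(-0.337834) + 4*(-2.446765) - 5*1.702701 = -19.3178


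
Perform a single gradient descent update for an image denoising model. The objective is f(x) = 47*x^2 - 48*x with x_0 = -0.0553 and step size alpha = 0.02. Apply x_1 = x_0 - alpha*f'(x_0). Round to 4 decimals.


We compute the gradient at x_0 and apply the update.
f'(x) = 94*x - 48
f'(-0.0553) = 94*-0.0553 - 48 = -53.1982
x_1 = -0.0553 - 0.02*-53.1982 = 1.0087


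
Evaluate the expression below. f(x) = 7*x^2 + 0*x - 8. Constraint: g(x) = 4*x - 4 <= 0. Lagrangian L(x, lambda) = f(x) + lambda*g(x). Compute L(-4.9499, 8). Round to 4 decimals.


Step 1: Evaluate f(x).
f(-4.9499) = 7*(-4.9499)^2 + 0*(-4.9499) - 8 = 163.5106
Step 2: Evaluate g(x).
g(-4.9499) = 4*-4.9499 - 4 = -23.7996
Step 3: Compute Lagrangian.
L = 163.5106 + 8*-23.7996 = -26.8862


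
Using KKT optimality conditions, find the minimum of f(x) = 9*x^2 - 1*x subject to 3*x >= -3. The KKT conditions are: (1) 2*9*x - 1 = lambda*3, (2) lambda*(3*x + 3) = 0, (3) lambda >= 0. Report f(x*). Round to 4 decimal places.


Step 1: Try lambda = 0 (constraint inactive).
Stationarity: 2*9*x - 1 = 0
x* = 1/(2*9) = 1/18 = 0.0556 (rounded; the exact value 1/18 is used below)
Check constraint: 3*0.0556 = 0.1668 >= -3 -- satisfied.
Step 2: Compute optimal value.
f(x*) = 9*(1/18)^2 - 1*(1/18) = -0.0278


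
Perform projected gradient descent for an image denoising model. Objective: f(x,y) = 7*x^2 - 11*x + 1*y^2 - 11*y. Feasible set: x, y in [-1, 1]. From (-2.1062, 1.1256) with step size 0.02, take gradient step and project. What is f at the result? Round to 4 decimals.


Step 1: Compute gradient at (-2.1062, 1.1256).
grad_x = 2*7*-2.1062 - 11 = -40.4868
grad_y = 2*1*1.1256 - 11 = -8.7488
Step 2: Gradient step.
x_raw = -2.1062 - 0.02*-40.4868 = -1.2965
y_raw = 1.1256 - 0.02*-8.7488 = 1.3006
Step 3: Project onto [-1, 1].
x_proj = clip(-1.2965) = -1.0
y_proj = clip(1.3006) = 1.0
Step 4: Evaluate f.
f(-1.0, 1.0) = 8.0


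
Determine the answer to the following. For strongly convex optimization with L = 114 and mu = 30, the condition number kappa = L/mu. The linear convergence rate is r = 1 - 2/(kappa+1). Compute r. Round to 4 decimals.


Step 1: Compute the condition number.
kappa = L/mu = 114/30 = 3.8
Step 2: Compute the convergence rate.
r = 1 - 2/(kappa + 1) = 1 - 2*mu/(L + mu) = (L - mu)/(L + mu) = 84/144 = 0.5833


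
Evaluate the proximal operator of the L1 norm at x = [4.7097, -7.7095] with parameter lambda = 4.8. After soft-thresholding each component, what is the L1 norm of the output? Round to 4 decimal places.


Soft-thresholding with lambda = 4.8:
prox(4.7097) = sign(4.7097)*max(|4.7097| - 4.8, 0) = 0.0
prox(-7.7095) = sign(-7.7095)*max(|-7.7095| - 4.8, 0) = -2.9095
prox(x) = [0.0, -2.9095]
||prox(x)||_1 = 0.0 + 2.9095 = 2.9095


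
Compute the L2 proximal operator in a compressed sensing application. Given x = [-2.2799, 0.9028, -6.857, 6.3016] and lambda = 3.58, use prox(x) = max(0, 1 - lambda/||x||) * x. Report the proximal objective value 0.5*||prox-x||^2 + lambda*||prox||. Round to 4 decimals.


Step 1: Compute ||x||.
||x|| = 9.6302
Step 2: Compute scaling factor.
scale = max(0, 1 - 3.58/9.6302) = 0.6283
Step 3: prox(x) = [-1.4324, 0.5672, -4.3079, 3.959]
||prox(x)|| = 6.0502
Step 4: Proximal objective.
0.5*||prox-x||^2 = 6.4082
lambda*||prox|| = 21.6597
Total = 28.0681


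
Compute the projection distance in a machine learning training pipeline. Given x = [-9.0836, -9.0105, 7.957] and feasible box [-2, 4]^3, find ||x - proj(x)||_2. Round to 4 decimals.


Project each component onto [-2, 4].
clip(-9.0836) = -2.0, clip(-9.0105) = -2.0, clip(7.957) = 4.0
Projection = [-2.0, -2.0, 4.0]
Squared diffs: [50.1774, 49.1471, 15.6578]
Distance = sqrt(114.9823) = 10.723


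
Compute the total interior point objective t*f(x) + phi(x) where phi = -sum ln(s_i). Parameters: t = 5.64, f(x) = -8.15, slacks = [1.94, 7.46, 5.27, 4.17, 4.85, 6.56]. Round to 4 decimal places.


Step 1: Compute log-barrier.
ln values: [0.6627, 2.0096, 1.662, 1.4279, 1.579, 1.881]
phi = -(0.6627 + 2.0096 + 1.662 + 1.4279 + 1.579 + 1.881) = -9.2222
Step 2: Compute augmented objective.
t*f(x) = 5.64*-8.15 = -45.966
Total = -45.966 - 9.2222 = -55.1882


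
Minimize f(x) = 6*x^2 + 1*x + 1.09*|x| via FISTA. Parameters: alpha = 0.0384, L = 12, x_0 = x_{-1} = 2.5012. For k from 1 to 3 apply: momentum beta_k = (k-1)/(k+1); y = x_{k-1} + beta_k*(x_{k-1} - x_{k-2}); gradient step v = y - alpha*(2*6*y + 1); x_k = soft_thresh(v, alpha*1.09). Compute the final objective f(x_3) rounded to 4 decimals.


FISTA on f(x) = 6*x^2 + 1*x + 1.09*|x|
L = 12, alpha = 0.0384
Iteration 1: beta = 0.0, y = 2.5012 + 0.0*(2.5012 - 2.5012) = 2.5012
  grad(y) = 31.0144, v = y - alpha*grad = 1.3102
  prox(v) = soft_thresh(1.3102, 0.0419) = 1.2684
Iteration 2: beta = 0.3333, y = 1.2684 + 0.3333*(1.2684 - 2.5012) = 0.8575
  grad(y) = 11.2895, v = y - alpha*grad = 0.4239
  prox(v) = soft_thresh(0.4239, 0.0419) = 0.3821
Iteration 3: beta = 0.5, y = 0.3821 + 0.5*(0.3821 - 1.2684) = -0.0611
  grad(y) = 0.2672, v = y - alpha*grad = -0.0713
  prox(v) = soft_thresh(-0.0713, 0.0419) = -0.0295
f(x_3) = 6*(-0.0295)^2 + 1*(-0.0295) + 1.09*|-0.0295| = 0.0079


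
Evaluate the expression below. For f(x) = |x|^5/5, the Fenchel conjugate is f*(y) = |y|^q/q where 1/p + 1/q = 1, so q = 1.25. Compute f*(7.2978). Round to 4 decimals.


The conjugate exponent q satisfies 1/p + 1/q = 1.
p = 5, so q = 5/(5 - 1) = 1.25
|y|^q = 7.2978^1.25 = 11.9947
f*(7.2978) = 11.9947 / 1.25 = 9.5958


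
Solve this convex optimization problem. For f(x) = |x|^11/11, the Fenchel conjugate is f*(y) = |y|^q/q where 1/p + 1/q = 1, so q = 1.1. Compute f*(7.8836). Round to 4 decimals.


The conjugate exponent q satisfies 1/p + 1/q = 1.
p = 11, so q = 11/(11 - 1) = 1.1
|y|^q = 7.8836^1.1 = 9.6916
f*(7.8836) = 9.6916 / 1.1 = 8.8106


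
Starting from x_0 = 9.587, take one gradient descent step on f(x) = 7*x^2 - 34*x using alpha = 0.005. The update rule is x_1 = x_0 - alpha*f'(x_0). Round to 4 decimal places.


We compute the gradient at x_0 and apply the update.
f'(x) = 14*x - 34
f'(9.587) = 14*9.587 - 34 = 100.218
x_1 = 9.587 - 0.005*100.218 = 9.0859


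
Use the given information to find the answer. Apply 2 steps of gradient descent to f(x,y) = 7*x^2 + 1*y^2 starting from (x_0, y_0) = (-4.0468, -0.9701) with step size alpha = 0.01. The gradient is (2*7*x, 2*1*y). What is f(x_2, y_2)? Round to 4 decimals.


Gradient descent on f(x,y) = 7*x^2 + 1*y^2.
Starting point: (-4.0468, -0.9701), alpha = 0.01
Step 1: grad_x = 2*7*-4.0468 = -56.6552, grad_y = 2*1*-0.9701 = -1.9402
  x_1 = -4.0468 - 0.01*-56.6552 = -3.4802
  y_1 = -0.9701 - 0.01*-1.9402 = -0.9507
Step 2: grad_x = 2*7*-3.4802 = -48.7235, grad_y = 2*1*-0.9507 = -1.9014
  x_2 = -3.4802 - 0.01*-48.7235 = -2.993
  y_2 = -0.9507 - 0.01*-1.9014 = -0.9317
f(-2.993, -0.9317) = 7*(-2.993)^2 + 1*(-0.9317)^2 = 63.5749


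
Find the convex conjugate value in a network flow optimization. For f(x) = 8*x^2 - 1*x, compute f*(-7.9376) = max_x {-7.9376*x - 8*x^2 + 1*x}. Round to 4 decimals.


f*(y) = sup_x {y*x - a*x^2 - b*x} = sup_x {(y-b)*x - a*x^2}
FOC: (y - b) - 2a*x = 0 => x* = (y - b)/(2a)
x* = (-7.9376 + 1)/(2*8) = -0.4336
f*(-7.9376) = (y-b)^2/(4a) = (-7.9376 + 1)^2/(4*8)
= 48.1303/32 = 1.5041


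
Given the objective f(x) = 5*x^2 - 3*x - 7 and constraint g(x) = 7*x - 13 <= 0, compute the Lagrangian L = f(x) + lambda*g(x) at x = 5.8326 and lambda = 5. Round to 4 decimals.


Step 1: Evaluate f(x).
f(5.8326) = 5*5.8326^2 - 3*5.8326 - 7 = 145.5983
Step 2: Evaluate g(x).
g(5.8326) = 7*5.8326 - 13 = 27.8282
Step 3: Compute Lagrangian.
L = 145.5983 + 5*27.8282 = 284.7393


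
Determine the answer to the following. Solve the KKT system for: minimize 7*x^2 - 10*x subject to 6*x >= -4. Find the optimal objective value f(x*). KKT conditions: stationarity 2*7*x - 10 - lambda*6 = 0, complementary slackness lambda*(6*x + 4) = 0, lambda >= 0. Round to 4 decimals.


Step 1: Try lambda = 0 (constraint inactive).
Stationarity: 2*7*x - 10 = 0
x* = 10/(2*7) = 5/7 = 0.7143 (rounded; the exact value 5/7 is used below)
Check constraint: 6*0.7143 = 4.2858 >= -4 -- satisfied.
Step 2: Compute optimal value.
f(x*) = 7*(5/7)^2 - 10*(5/7) = -3.5714


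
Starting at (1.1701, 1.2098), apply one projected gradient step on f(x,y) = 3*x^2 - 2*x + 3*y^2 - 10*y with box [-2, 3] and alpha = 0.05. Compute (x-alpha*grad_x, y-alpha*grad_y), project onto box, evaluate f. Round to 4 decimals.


Step 1: Compute gradient at (1.1701, 1.2098).
grad_x = 2*3*1.1701 - 2 = 5.0206
grad_y = 2*3*1.2098 - 10 = -2.7412
Step 2: Gradient step.
x_raw = 1.1701 - 0.05*5.0206 = 0.9191
y_raw = 1.2098 - 0.05*-2.7412 = 1.3469
Step 3: Project onto [-2, 3].
x_proj = clip(0.9191) = 0.9191
y_proj = clip(1.3469) = 1.3469
Step 4: Evaluate f.
f(0.9191, 1.3469) = -7.3306


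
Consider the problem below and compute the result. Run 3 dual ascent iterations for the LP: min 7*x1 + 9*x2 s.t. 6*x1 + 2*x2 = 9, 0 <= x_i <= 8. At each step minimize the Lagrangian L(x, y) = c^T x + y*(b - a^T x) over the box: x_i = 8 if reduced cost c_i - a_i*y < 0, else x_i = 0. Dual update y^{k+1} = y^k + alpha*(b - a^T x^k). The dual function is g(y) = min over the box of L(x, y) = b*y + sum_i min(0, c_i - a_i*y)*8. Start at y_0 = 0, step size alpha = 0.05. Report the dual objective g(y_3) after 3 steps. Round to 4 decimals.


Dual ascent for LP: min 7*x1 + 9*x2, 6*x1 + 2*x2 = 9, 0 <= x_i <= 8
Step 1: y^k = 0.0, reduced costs: (7.0, 9.0)
  x^k = (0.0, 0.0), subgradient = b - a^T x = 9.0
  y^{k+1} = 0.0 + 0.05*9.0 = 0.45
Step 2: y^k = 0.45, reduced costs: (4.3, 8.1)
  x^k = (0.0, 0.0), subgradient = b - a^T x = 9.0
  y^{k+1} = 0.45 + 0.05*9.0 = 0.9
Step 3: y^k = 0.9, reduced costs: (1.6, 7.2)
  x^k = (0.0, 0.0), subgradient = b - a^T x = 9.0
  y^{k+1} = 0.9 + 0.05*9.0 = 1.35
Dual objective at y_3 = 1.35: reduced costs (-1.1, 6.3), box minimizer x = (8.0, 0.0)
g(y_3) = b*y + (c1 - a1*y)*x1 + (c2 - a2*y)*x2 = 9*1.35 + (-1.1)*8.0 + 6.3*0.0 = 12.15 - 8.8 + 0.0 = 3.35


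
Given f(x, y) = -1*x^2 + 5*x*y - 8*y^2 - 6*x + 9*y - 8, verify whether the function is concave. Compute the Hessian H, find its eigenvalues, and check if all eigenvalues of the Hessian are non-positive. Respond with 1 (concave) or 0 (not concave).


The Hessian of f(x,y) = -1*x^2 + 5*x*y - 8*y^2 - 6*x + 9*y - 8 is:
H = [[-2, 5], [5, -16]]
Trace = -2 - 16 = -18
Determinant = -2*-16 - (5)^2 = 7
Discriminant = (-18)^2 - 4*7 = 296.0
Eigenvalues: lambda_1 = -17.6023, lambda_2 = -0.3977
The function is concave.

1


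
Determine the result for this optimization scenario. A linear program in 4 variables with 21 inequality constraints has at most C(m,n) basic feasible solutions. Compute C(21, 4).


Each vertex corresponds to some choice of n active constraints out of m, so the number of vertices is at most C(m, n) = m! / (n!(m-n)!).
m = 21, n = 4
Numerator: 21 * 20 * 19 * 18
Denominator: 4! = 24
C(21, 4) = 5985


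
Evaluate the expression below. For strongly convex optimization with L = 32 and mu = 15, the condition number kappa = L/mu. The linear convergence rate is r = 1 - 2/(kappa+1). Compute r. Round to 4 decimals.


Step 1: Compute the condition number.
kappa = L/mu = 32/15 = 2.1333
Step 2: Compute the convergence rate.
r = 1 - 2/(kappa + 1) = 1 - 2*mu/(L + mu) = (L - mu)/(L + mu) = 17/47 = 0.3617


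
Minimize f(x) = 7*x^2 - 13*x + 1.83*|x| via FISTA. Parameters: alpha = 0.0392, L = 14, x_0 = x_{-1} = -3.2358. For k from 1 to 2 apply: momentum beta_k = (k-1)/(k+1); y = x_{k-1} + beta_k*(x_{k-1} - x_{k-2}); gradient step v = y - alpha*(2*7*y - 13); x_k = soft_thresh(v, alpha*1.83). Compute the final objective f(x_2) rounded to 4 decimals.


FISTA on f(x) = 7*x^2 - 13*x + 1.83*|x|
L = 14, alpha = 0.0392
Iteration 1: beta = 0.0, y = -3.2358 + 0.0*(-3.2358 + 3.2358) = -3.2358
  grad(y) = -58.3012, v = y - alpha*grad = -0.9504
  prox(v) = soft_thresh(-0.9504, 0.0717) = -0.8787
Iteration 2: beta = 0.3333, y = -0.8787 + 0.3333*(-0.8787 + 3.2358) = -0.0929
  grad(y) = -14.3012, v = y - alpha*grad = 0.4677
  prox(v) = soft_thresh(0.4677, 0.0717) = 0.3959
f(x_2) = 7*0.3959^2 - 13*0.3959 + 1.83*|0.3959| = -3.3252


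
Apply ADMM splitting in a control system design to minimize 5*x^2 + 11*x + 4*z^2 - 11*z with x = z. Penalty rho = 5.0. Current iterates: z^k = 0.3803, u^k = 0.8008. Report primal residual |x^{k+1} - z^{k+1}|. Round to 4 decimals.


ADMM iteration with rho = 5.0, z^k = 0.3803, u^k = 0.8008
Step 1: x-update.
Minimize 5*x^2 + 11*x + (5.0/2)*(x - 0.3803 + 0.8008)^2
FOC: (2*5 + 5.0)*x = -11 + 5.0*(0.3803 - 0.8008)
x^{k+1} = -0.8735
Step 2: z-update.
Minimize 4*z^2 - 11*z + (5.0/2)*(-0.8735 - z + 0.8008)^2
FOC: (2*4 + 5.0)*z = 11 + 5.0*(-0.8735 + 0.8008)
z^{k+1} = 0.8182
Step 3: u-update.
u^{k+1} = 0.8008 - 0.8735 - 0.8182 = -0.8909
Step 4: Primal residual = |-0.8735 - 0.8182| = 1.6917


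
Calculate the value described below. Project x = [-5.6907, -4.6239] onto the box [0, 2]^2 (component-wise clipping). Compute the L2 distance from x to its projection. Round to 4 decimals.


Project each component onto [0, 2].
clip(-5.6907) = 0.0, clip(-4.6239) = 0.0
Projection = [0.0, 0.0]
Squared diffs: [32.3841, 21.3805]
Distance = sqrt(53.7646) = 7.3324


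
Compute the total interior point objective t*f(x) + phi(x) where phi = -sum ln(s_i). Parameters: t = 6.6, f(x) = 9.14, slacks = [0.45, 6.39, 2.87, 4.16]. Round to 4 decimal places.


Step 1: Compute log-barrier.
ln values: [-0.7985, 1.8547, 1.0543, 1.4255]
phi = -(-0.7985 + 1.8547 + 1.0543 + 1.4255) = -3.5361
Step 2: Compute augmented objective.
t*f(x) = 6.6*9.14 = 60.324
Total = 60.324 - 3.5361 = 56.7879


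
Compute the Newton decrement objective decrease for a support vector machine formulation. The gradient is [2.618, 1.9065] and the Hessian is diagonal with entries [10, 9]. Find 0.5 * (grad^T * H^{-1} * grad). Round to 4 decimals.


Step 1: H is diagonal, so H^(-1) * g = [0.2618, 0.2118].
Step 2: g^T H^(-1) g = sum_i g_i^2 / H_ii
  = (2.618)^2/10 + (1.9065)^2/9
  = 0.6854 + 0.4039 = 1.0893
Step 3: Objective decrease = 0.5 * g^T H^(-1) g = 0.5446


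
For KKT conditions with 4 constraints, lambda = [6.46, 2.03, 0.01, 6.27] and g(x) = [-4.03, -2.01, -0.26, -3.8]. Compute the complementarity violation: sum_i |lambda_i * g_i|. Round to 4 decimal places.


KKT complementary slackness check:
lambda_1 * g_1 = 6.46 * -4.03 = -26.0338
lambda_2 * g_2 = 2.03 * -2.01 = -4.0803
lambda_3 * g_3 = 0.01 * -0.26 = -0.0026
lambda_4 * g_4 = 6.27 * -3.8 = -23.826
Total violation = 26.0338 + 4.0803 + 0.0026 + 23.826 = 53.9427


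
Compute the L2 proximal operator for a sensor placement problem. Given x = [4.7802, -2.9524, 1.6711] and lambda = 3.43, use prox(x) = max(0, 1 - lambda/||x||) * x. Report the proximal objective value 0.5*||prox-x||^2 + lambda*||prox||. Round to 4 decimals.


Step 1: Compute ||x||.
||x|| = 5.8617
Step 2: Compute scaling factor.
scale = max(0, 1 - 3.43/5.8617) = 0.4148
Step 3: prox(x) = [1.983, -1.2248, 0.6932]
||prox(x)|| = 2.4317
Step 4: Proximal objective.
0.5*||prox-x||^2 = 5.8825
lambda*||prox|| = 8.3407
Total = 14.2232


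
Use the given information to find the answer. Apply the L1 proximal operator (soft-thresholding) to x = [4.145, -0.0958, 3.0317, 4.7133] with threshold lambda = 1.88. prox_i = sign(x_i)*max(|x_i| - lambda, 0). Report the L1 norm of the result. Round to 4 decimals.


Soft-thresholding with lambda = 1.88:
prox(4.145) = sign(4.145)*max(|4.145| - 1.88, 0) = 2.265
prox(-0.0958) = sign(-0.0958)*max(|-0.0958| - 1.88, 0) = 0.0
prox(3.0317) = sign(3.0317)*max(|3.0317| - 1.88, 0) = 1.1517
prox(4.7133) = sign(4.7133)*max(|4.7133| - 1.88, 0) = 2.8333
prox(x) = [2.265, 0.0, 1.1517, 2.8333]
||prox(x)||_1 = 2.265 + 0.0 + 1.1517 + 2.8333 = 6.25


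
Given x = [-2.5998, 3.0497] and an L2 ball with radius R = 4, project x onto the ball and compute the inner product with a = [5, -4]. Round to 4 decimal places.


Step 1: Compute ||x|| (intermediates to 6 decimals).
||x|| = sqrt((-2.5998)^2 + 3.0497^2) = 4.007447
Step 2: Project.
Since ||x|| > R, scale = R/||x|| = 4/4.007447 = 0.998142, proj(x) = scale * x
proj(x) = [-2.59497, 3.044034]
Step 3: Dot product.
a^T * proj(x) = 5*(-2.59497) - 4*3.044034 = -25.151


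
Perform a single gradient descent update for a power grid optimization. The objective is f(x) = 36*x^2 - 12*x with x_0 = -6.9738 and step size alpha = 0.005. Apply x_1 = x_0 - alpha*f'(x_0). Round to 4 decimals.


We compute the gradient at x_0 and apply the update.
f'(x) = 72*x - 12
f'(-6.9738) = 72*-6.9738 - 12 = -514.1136
x_1 = -6.9738 - 0.005*-514.1136 = -4.4032


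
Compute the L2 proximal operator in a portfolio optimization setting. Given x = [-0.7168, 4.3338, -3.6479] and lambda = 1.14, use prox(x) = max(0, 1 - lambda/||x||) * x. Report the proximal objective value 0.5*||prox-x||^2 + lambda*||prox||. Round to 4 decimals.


Step 1: Compute ||x||.
||x|| = 5.7099
Step 2: Compute scaling factor.
scale = max(0, 1 - 1.14/5.7099) = 0.8003
Step 3: prox(x) = [-0.5737, 3.4685, -2.9196]
||prox(x)|| = 4.5699
Step 4: Proximal objective.
0.5*||prox-x||^2 = 0.6498
lambda*||prox|| = 5.2097
Total = 5.8595


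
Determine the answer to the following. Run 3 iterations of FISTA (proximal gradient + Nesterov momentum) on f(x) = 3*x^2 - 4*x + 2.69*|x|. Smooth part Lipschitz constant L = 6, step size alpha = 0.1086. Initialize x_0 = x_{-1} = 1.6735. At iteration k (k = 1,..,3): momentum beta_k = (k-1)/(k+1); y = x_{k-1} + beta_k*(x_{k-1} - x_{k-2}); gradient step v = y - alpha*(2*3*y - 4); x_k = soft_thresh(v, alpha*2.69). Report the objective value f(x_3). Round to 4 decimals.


FISTA on f(x) = 3*x^2 - 4*x + 2.69*|x|
L = 6, alpha = 0.1086
Iteration 1: beta = 0.0, y = 1.6735 + 0.0*(1.6735 - 1.6735) = 1.6735
  grad(y) = 6.041, v = y - alpha*grad = 1.0174
  prox(v) = soft_thresh(1.0174, 0.2921) = 0.7253
Iteration 2: beta = 0.3333, y = 0.7253 + 0.3333*(0.7253 - 1.6735) = 0.4093
  grad(y) = -1.5445, v = y - alpha*grad = 0.577
  prox(v) = soft_thresh(0.577, 0.2921) = 0.2848
Iteration 3: beta = 0.5, y = 0.2848 + 0.5*(0.2848 - 0.7253) = 0.0646
  grad(y) = -3.6123, v = y - alpha*grad = 0.4569
  prox(v) = soft_thresh(0.4569, 0.2921) = 0.1648
f(x_3) = 3*0.1648^2 - 4*0.1648 + 2.69*|0.1648| = -0.1344


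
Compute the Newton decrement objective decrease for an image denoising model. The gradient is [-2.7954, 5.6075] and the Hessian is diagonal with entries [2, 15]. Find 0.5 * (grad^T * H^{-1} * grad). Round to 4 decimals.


Step 1: H is diagonal, so H^(-1) * g = [-1.3977, 0.3738].
Step 2: g^T H^(-1) g = sum_i g_i^2 / H_ii
  = (-2.7954)^2/2 + (5.6075)^2/15
  = 3.9071 + 2.0963 = 6.0034
Step 3: Objective decrease = 0.5 * g^T H^(-1) g = 3.0017


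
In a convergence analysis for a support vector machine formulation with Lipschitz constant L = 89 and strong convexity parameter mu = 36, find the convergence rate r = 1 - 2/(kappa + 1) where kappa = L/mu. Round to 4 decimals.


Step 1: Compute the condition number.
kappa = L/mu = 89/36 = 2.4722
Step 2: Compute the convergence rate.
r = 1 - 2/(kappa + 1) = 1 - 2*mu/(L + mu) = (L - mu)/(L + mu) = 53/125 = 0.424


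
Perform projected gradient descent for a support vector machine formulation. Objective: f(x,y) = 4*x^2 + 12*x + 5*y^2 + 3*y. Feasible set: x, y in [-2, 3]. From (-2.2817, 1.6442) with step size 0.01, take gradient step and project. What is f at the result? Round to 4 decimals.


Step 1: Compute gradient at (-2.2817, 1.6442).
grad_x = 2*4*-2.2817 + 12 = -6.2536
grad_y = 2*5*1.6442 + 3 = 19.442
Step 2: Gradient step.
x_raw = -2.2817 - 0.01*-6.2536 = -2.2192
y_raw = 1.6442 - 0.01*19.442 = 1.4498
Step 3: Project onto [-2, 3].
x_proj = clip(-2.2192) = -2.0
y_proj = clip(1.4498) = 1.4498
Step 4: Evaluate f.
f(-2.0, 1.4498) = 6.8587


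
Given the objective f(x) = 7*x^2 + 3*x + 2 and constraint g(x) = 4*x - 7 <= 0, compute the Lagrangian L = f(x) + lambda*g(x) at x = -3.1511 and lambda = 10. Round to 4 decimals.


Step 1: Evaluate f(x).
f(-3.1511) = 7*(-3.1511)^2 + 3*(-3.1511) + 2 = 62.0527
Step 2: Evaluate g(x).
g(-3.1511) = 4*-3.1511 - 7 = -19.6044
Step 3: Compute Lagrangian.
L = 62.0527 + 10*-19.6044 = -133.9913


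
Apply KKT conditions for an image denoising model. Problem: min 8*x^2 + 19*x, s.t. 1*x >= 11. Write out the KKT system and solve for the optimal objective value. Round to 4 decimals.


Step 1: Try lambda = 0 (constraint inactive).
x_unc = -19/(2*8) = -1.1875
Check: 1*-1.1875 = -1.1875 < 11 -- violated!
Step 2: Constraint must be active: 1*x = 11
x* = 11/1 = 11.0
lambda = (2*8*11.0 + 19)/1 = 195.0
Step 3: Compute optimal value.
f(x*) = 8*11.0^2 + 19*11.0 = 1177.0


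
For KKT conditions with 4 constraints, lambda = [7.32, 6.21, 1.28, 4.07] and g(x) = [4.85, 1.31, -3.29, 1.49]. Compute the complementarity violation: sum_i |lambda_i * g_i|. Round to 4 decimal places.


KKT complementary slackness check:
lambda_1 * g_1 = 7.32 * 4.85 = 35.502
lambda_2 * g_2 = 6.21 * 1.31 = 8.1351
lambda_3 * g_3 = 1.28 * -3.29 = -4.2112
lambda_4 * g_4 = 4.07 * 1.49 = 6.0643
Total violation = 35.502 + 8.1351 + 4.2112 + 6.0643 = 53.9126


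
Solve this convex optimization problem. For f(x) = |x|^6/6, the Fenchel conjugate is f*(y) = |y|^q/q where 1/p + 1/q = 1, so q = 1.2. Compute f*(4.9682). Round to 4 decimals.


The conjugate exponent q satisfies 1/p + 1/q = 1.
p = 6, so q = 6/(6 - 1) = 1.2
|y|^q = 4.9682^1.2 = 6.846
f*(4.9682) = 6.846 / 1.2 = 5.705


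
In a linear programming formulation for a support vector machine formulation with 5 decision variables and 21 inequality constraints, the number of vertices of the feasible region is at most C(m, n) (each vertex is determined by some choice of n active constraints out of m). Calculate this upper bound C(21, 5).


Each vertex corresponds to some choice of n active constraints out of m, so the number of vertices is at most C(m, n) = m! / (n!(m-n)!).
m = 21, n = 5
Numerator: 21 * 20 * 19 * 18 * 17
Denominator: 5! = 120
C(21, 5) = 20349


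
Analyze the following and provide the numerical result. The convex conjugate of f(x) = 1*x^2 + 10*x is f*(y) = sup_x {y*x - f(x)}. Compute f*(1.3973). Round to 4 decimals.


f*(y) = sup_x {y*x - a*x^2 - b*x} = sup_x {(y-b)*x - a*x^2}
FOC: (y - b) - 2a*x = 0 => x* = (y - b)/(2a)
x* = (1.3973 - 10)/(2*1) = -4.3014
f*(1.3973) = (y-b)^2/(4a) = (1.3973 - 10)^2/(4*1)
= 74.0064/4 = 18.5016


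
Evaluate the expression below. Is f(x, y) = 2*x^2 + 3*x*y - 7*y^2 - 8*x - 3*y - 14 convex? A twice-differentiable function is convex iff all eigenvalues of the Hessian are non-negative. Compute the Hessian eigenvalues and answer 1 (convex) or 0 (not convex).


The Hessian of f(x,y) = 2*x^2 + 3*x*y - 7*y^2 - 8*x - 3*y - 14 is:
H = [[4, 3], [3, -14]]
Trace = 4 - 14 = -10
Determinant = 4*-14 - (3)^2 = -65
Discriminant = (-10)^2 - 4*-65 = 360.0
Eigenvalues: lambda_1 = -14.4868, lambda_2 = 4.4868
The function is not convex.

0


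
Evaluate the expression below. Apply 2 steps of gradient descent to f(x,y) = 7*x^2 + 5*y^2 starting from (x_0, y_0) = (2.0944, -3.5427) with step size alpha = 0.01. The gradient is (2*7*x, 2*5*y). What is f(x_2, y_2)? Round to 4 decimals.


Gradient descent on f(x,y) = 7*x^2 + 5*y^2.
Starting point: (2.0944, -3.5427), alpha = 0.01
Step 1: grad_x = 2*7*2.0944 = 29.3216, grad_y = 2*5*-3.5427 = -35.427
  x_1 = 2.0944 - 0.01*29.3216 = 1.8012
  y_1 = -3.5427 - 0.01*-35.427 = -3.1884
Step 2: grad_x = 2*7*1.8012 = 25.2166, grad_y = 2*5*-3.1884 = -31.8843
  x_2 = 1.8012 - 0.01*25.2166 = 1.549
  y_2 = -3.1884 - 0.01*-31.8843 = -2.8696
f(1.549, -2.8696) = 7*1.549^2 + 5*(-2.8696)^2 = 57.9689


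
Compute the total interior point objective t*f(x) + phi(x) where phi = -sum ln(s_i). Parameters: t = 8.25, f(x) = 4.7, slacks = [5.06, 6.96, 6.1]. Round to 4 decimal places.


Step 1: Compute log-barrier.
ln values: [1.6214, 1.9402, 1.8083]
phi = -(1.6214 + 1.9402 + 1.8083) = -5.3698
Step 2: Compute augmented objective.
t*f(x) = 8.25*4.7 = 38.775
Total = 38.775 - 5.3698 = 33.4052


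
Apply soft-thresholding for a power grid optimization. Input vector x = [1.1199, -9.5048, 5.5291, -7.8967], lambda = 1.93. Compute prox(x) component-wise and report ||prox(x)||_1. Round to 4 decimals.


Soft-thresholding with lambda = 1.93:
prox(1.1199) = sign(1.1199)*max(|1.1199| - 1.93, 0) = 0.0
prox(-9.5048) = sign(-9.5048)*max(|-9.5048| - 1.93, 0) = -7.5748
prox(5.5291) = sign(5.5291)*max(|5.5291| - 1.93, 0) = 3.5991
prox(-7.8967) = sign(-7.8967)*max(|-7.8967| - 1.93, 0) = -5.9667
prox(x) = [0.0, -7.5748, 3.5991, -5.9667]
||prox(x)||_1 = 0.0 + 7.5748 + 3.5991 + 5.9667 = 17.1406


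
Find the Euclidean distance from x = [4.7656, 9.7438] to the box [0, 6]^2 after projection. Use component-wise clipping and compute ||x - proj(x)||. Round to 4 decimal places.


Project each component onto [0, 6].
clip(4.7656) = 4.7656, clip(9.7438) = 6.0
Projection = [4.7656, 6.0]
Squared diffs: [0.0, 14.016]
Distance = sqrt(14.016) = 3.7438


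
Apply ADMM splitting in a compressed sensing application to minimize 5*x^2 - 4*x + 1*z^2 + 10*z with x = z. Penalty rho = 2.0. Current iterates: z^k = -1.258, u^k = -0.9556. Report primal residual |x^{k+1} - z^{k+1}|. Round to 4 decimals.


ADMM iteration with rho = 2.0, z^k = -1.258, u^k = -0.9556
Step 1: x-update.
Minimize 5*x^2 - 4*x + (2.0/2)*(x + 1.258 - 0.9556)^2
FOC: (2*5 + 2.0)*x = 4 + 2.0*(-1.258 + 0.9556)
x^{k+1} = 0.2829
Step 2: z-update.
Minimize 1*z^2 + 10*z + (2.0/2)*(0.2829 - z - 0.9556)^2
FOC: (2*1 + 2.0)*z = -10 + 2.0*(0.2829 - 0.9556)
z^{k+1} = -2.8363
Step 3: u-update.
u^{k+1} = -0.9556 + 0.2829 + 2.8363 = 2.1637
Step 4: Primal residual = |0.2829 + 2.8363| = 3.1193


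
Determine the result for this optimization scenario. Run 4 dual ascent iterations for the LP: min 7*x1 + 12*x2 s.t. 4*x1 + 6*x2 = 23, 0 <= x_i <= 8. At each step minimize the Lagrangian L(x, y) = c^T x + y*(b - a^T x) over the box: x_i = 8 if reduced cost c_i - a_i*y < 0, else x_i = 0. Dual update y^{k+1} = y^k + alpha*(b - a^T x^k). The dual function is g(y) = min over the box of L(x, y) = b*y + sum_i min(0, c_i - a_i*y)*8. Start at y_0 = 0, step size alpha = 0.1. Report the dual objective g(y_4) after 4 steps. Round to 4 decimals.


Dual ascent for LP: min 7*x1 + 12*x2, 4*x1 + 6*x2 = 23, 0 <= x_i <= 8
Step 1: y^k = 0.0, reduced costs: (7.0, 12.0)
  x^k = (0.0, 0.0), subgradient = b - a^T x = 23.0
  y^{k+1} = 0.0 + 0.1*23.0 = 2.3
Step 2: y^k = 2.3, reduced costs: (-2.2, -1.8)
  x^k = (8.0, 8.0), subgradient = b - a^T x = -57.0
  y^{k+1} = 2.3 + 0.1*-57.0 = -3.4
Step 3: y^k = -3.4, reduced costs: (20.6, 32.4)
  x^k = (0.0, 0.0), subgradient = b - a^T x = 23.0
  y^{k+1} = -3.4 + 0.1*23.0 = -1.1
Step 4: y^k = -1.1, reduced costs: (11.4, 18.6)
  x^k = (0.0, 0.0), subgradient = b - a^T x = 23.0
  y^{k+1} = -1.1 + 0.1*23.0 = 1.2
Dual objective at y_4 = 1.2: reduced costs (2.2, 4.8), box minimizer x = (0.0, 0.0)
g(y_4) = b*y + (c1 - a1*y)*x1 + (c2 - a2*y)*x2 = 23*1.2 + 2.2*0.0 + 4.8*0.0 = 27.6 + 0.0 + 0.0 = 27.6


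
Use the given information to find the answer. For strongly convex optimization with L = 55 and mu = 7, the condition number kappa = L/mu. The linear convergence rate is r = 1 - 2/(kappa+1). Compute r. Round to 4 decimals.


Step 1: Compute the condition number.
kappa = L/mu = 55/7 = 7.8571
Step 2: Compute the convergence rate.
r = 1 - 2/(kappa + 1) = 1 - 2*mu/(L + mu) = (L - mu)/(L + mu) = 48/62 = 0.7742


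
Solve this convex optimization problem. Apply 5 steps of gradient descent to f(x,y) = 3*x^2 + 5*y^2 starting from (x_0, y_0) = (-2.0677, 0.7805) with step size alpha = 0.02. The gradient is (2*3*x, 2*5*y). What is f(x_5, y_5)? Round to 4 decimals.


Gradient descent on f(x,y) = 3*x^2 + 5*y^2.
Starting point: (-2.0677, 0.7805), alpha = 0.02
Step 1: grad_x = 2*3*-2.0677 = -12.4062, grad_y = 2*5*0.7805 = 7.805
  x_1 = -2.0677 - 0.02*-12.4062 = -1.8196
  y_1 = 0.7805 - 0.02*7.805 = 0.6244
Step 2: grad_x = 2*3*-1.8196 = -10.9175, grad_y = 2*5*0.6244 = 6.244
  x_2 = -1.8196 - 0.02*-10.9175 = -1.6012
  y_2 = 0.6244 - 0.02*6.244 = 0.4995
Step 3: grad_x = 2*3*-1.6012 = -9.6074, grad_y = 2*5*0.4995 = 4.9952
  x_3 = -1.6012 - 0.02*-9.6074 = -1.4091
  y_3 = 0.4995 - 0.02*4.9952 = 0.3996
Step 4: grad_x = 2*3*-1.4091 = -8.4545, grad_y = 2*5*0.3996 = 3.9962
  x_4 = -1.4091 - 0.02*-8.4545 = -1.24
  y_4 = 0.3996 - 0.02*3.9962 = 0.3197
Step 5: grad_x = 2*3*-1.24 = -7.4399, grad_y = 2*5*0.3197 = 3.1969
  x_5 = -1.24 - 0.02*-7.4399 = -1.0912
  y_5 = 0.3197 - 0.02*3.1969 = 0.2558
f(-1.0912, 0.2558) = 3*(-1.0912)^2 + 5*0.2558^2 = 3.8991


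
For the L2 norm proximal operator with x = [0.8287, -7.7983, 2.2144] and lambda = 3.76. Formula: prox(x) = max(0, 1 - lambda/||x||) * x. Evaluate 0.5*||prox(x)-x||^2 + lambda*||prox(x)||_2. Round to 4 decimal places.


Step 1: Compute ||x||.
||x|| = 8.1489
Step 2: Compute scaling factor.
scale = max(0, 1 - 3.76/8.1489) = 0.5386
Step 3: prox(x) = [0.4463, -4.2, 1.1926]
||prox(x)|| = 4.3889
Step 4: Proximal objective.
0.5*||prox-x||^2 = 7.0688
lambda*||prox|| = 16.5023
Total = 23.5709


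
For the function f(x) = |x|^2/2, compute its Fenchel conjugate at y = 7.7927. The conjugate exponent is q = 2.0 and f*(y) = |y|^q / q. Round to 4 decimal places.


The conjugate exponent q satisfies 1/p + 1/q = 1.
p = 2, so q = 2/(2 - 1) = 2.0
|y|^q = 7.7927^2.0 = 60.7262
f*(7.7927) = 60.7262 / 2.0 = 30.3631


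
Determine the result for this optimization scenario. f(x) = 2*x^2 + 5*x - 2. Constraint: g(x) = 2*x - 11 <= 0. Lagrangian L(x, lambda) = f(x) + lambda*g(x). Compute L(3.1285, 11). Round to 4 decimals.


Step 1: Evaluate f(x).
f(3.1285) = 2*3.1285^2 + 5*3.1285 - 2 = 33.2175
Step 2: Evaluate g(x).
g(3.1285) = 2*3.1285 - 11 = -4.743
Step 3: Compute Lagrangian.
L = 33.2175 + 11*-4.743 = -18.9555


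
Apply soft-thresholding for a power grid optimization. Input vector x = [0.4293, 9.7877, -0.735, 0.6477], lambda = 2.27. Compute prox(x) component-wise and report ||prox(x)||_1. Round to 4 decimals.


Soft-thresholding with lambda = 2.27:
prox(0.4293) = sign(0.4293)*max(|0.4293| - 2.27, 0) = 0.0
prox(9.7877) = sign(9.7877)*max(|9.7877| - 2.27, 0) = 7.5177
prox(-0.735) = sign(-0.735)*max(|-0.735| - 2.27, 0) = 0.0
prox(0.6477) = sign(0.6477)*max(|0.6477| - 2.27, 0) = 0.0
prox(x) = [0.0, 7.5177, 0.0, 0.0]
||prox(x)||_1 = 0.0 + 7.5177 + 0.0 + 0.0 = 7.5177


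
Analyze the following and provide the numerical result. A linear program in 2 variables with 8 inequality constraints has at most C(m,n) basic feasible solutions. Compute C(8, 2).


Each vertex corresponds to some choice of n active constraints out of m, so the number of vertices is at most C(m, n) = m! / (n!(m-n)!).
m = 8, n = 2
Numerator: 8 * 7
Denominator: 2! = 2
C(8, 2) = 28


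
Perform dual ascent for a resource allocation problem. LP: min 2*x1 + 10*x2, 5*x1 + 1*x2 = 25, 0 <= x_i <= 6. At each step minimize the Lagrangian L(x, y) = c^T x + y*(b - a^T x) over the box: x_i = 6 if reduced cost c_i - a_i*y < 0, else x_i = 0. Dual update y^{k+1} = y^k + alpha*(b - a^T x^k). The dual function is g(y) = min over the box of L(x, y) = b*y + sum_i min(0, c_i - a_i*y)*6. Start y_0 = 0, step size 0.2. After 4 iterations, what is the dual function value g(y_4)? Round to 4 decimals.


Dual ascent for LP: min 2*x1 + 10*x2, 5*x1 + 1*x2 = 25, 0 <= x_i <= 6
Step 1: y^k = 0.0, reduced costs: (2.0, 10.0)
  x^k = (0.0, 0.0), subgradient = b - a^T x = 25.0
  y^{k+1} = 0.0 + 0.2*25.0 = 5.0
Step 2: y^k = 5.0, reduced costs: (-23.0, 5.0)
  x^k = (6.0, 0.0), subgradient = b - a^T x = -5.0
  y^{k+1} = 5.0 + 0.2*-5.0 = 4.0
Step 3: y^k = 4.0, reduced costs: (-18.0, 6.0)
  x^k = (6.0, 0.0), subgradient = b - a^T x = -5.0
  y^{k+1} = 4.0 + 0.2*-5.0 = 3.0
Step 4: y^k = 3.0, reduced costs: (-13.0, 7.0)
  x^k = (6.0, 0.0), subgradient = b - a^T x = -5.0
  y^{k+1} = 3.0 + 0.2*-5.0 = 2.0
Dual objective at y_4 = 2.0: reduced costs (-8.0, 8.0), box minimizer x = (6.0, 0.0)
g(y_4) = b*y + (c1 - a1*y)*x1 + (c2 - a2*y)*x2 = 25*2.0 + (-8.0)*6.0 + 8.0*0.0 = 50.0 - 48.0 + 0.0 = 2.0


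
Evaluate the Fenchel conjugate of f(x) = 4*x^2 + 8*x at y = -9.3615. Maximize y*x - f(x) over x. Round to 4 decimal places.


f*(y) = sup_x {y*x - a*x^2 - b*x} = sup_x {(y-b)*x - a*x^2}
FOC: (y - b) - 2a*x = 0 => x* = (y - b)/(2a)
x* = (-9.3615 - 8)/(2*4) = -2.1702
f*(-9.3615) = (y-b)^2/(4a) = (-9.3615 - 8)^2/(4*4)
= 301.4217/16 = 18.8389


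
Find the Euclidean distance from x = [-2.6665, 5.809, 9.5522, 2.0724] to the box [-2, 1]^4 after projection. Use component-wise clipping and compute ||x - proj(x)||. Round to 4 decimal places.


Project each component onto [-2, 1].
clip(-2.6665) = -2.0, clip(5.809) = 1.0, clip(9.5522) = 1.0, clip(2.0724) = 1.0
Projection = [-2.0, 1.0, 1.0, 1.0]
Squared diffs: [0.4442, 23.1265, 73.1401, 1.15]
Distance = sqrt(97.8608) = 9.8925


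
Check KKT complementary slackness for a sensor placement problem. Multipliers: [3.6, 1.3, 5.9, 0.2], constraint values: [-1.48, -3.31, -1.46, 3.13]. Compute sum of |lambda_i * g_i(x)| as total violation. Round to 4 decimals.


KKT complementary slackness check:
lambda_1 * g_1 = 3.6 * -1.48 = -5.328
lambda_2 * g_2 = 1.3 * -3.31 = -4.303
lambda_3 * g_3 = 5.9 * -1.46 = -8.614
lambda_4 * g_4 = 0.2 * 3.13 = 0.626
Total violation = 5.328 + 4.303 + 8.614 + 0.626 = 18.871


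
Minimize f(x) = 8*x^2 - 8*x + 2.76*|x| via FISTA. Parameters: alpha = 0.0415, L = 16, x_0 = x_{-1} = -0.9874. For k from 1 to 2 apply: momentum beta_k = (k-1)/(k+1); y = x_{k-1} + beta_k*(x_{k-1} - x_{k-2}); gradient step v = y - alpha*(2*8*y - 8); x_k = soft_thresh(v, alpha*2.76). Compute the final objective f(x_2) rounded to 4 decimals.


FISTA on f(x) = 8*x^2 - 8*x + 2.76*|x|
L = 16, alpha = 0.0415
Iteration 1: beta = 0.0, y = -0.9874 + 0.0*(-0.9874 + 0.9874) = -0.9874
  grad(y) = -23.7984, v = y - alpha*grad = 0.0002
  prox(v) = soft_thresh(0.0002, 0.1145) = 0.0
Iteration 2: beta = 0.3333, y = 0.0 + 0.3333*(0.0 + 0.9874) = 0.3291
  grad(y) = -2.7339, v = y - alpha*grad = 0.4426
  prox(v) = soft_thresh(0.4426, 0.1145) = 0.328
f(x_2) = 8*0.328^2 - 8*0.328 + 2.76*|0.328| = -0.858


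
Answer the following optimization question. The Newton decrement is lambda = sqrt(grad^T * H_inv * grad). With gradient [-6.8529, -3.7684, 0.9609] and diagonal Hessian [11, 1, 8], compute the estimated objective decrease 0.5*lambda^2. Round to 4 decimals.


Step 1: H is diagonal, so H^(-1) * g = [-0.623, -3.7684, 0.1201].
Step 2: g^T H^(-1) g = sum_i g_i^2 / H_ii
  = (-6.8529)^2/11 + (-3.7684)^2/1 + (0.9609)^2/8
  = 4.2693 + 14.2008 + 0.1154 = 18.5855
Step 3: Objective decrease = 0.5 * g^T H^(-1) g = 9.2928


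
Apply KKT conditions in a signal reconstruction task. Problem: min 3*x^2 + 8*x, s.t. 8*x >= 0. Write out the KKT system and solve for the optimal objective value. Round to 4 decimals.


Step 1: Try lambda = 0 (constraint inactive).
x_unc = -8/(2*3) = -1.3333
Check: 8*-1.3333 = -10.6664 < 0 -- violated!
Step 2: Constraint must be active: 8*x = 0
x* = 0/8 = 0.0
lambda = (2*3*0.0 + 8)/8 = 1.0
Step 3: Compute optimal value.
f(x*) = 3*0.0^2 + 8*0.0 = 0.0


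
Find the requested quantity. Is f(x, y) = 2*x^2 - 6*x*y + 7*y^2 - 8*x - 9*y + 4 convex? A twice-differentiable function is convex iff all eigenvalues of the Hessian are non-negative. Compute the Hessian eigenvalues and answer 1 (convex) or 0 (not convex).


The Hessian of f(x,y) = 2*x^2 - 6*x*y + 7*y^2 - 8*x - 9*y + 4 is:
H = [[4, -6], [-6, 14]]
Trace = 4 + 14 = 18
Determinant = 4*14 - (-6)^2 = 20
Discriminant = (18)^2 - 4*20 = 244.0
Eigenvalues: lambda_1 = 1.1898, lambda_2 = 16.8102
The function is convex.

1


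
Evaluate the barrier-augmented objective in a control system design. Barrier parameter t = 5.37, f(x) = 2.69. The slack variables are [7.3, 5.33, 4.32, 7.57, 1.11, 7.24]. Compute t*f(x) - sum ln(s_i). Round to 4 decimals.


Step 1: Compute log-barrier.
ln values: [1.9879, 1.6734, 1.4633, 2.0242, 0.1044, 1.9796]
phi = -(1.9879 + 1.6734 + 1.4633 + 2.0242 + 0.1044 + 1.9796) = -9.2327
Step 2: Compute augmented objective.
t*f(x) = 5.37*2.69 = 14.4453
Total = 14.4453 - 9.2327 = 5.2126


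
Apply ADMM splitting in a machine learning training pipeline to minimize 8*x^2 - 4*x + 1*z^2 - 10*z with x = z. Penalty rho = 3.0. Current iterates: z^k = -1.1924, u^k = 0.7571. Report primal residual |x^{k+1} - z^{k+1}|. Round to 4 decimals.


ADMM iteration with rho = 3.0, z^k = -1.1924, u^k = 0.7571
Step 1: x-update.
Minimize 8*x^2 - 4*x + (3.0/2)*(x + 1.1924 + 0.7571)^2
FOC: (2*8 + 3.0)*x = 4 + 3.0*(-1.1924 - 0.7571)
x^{k+1} = -0.0973
Step 2: z-update.
Minimize 1*z^2 - 10*z + (3.0/2)*(-0.0973 - z + 0.7571)^2
FOC: (2*1 + 3.0)*z = 10 + 3.0*(-0.0973 + 0.7571)
z^{k+1} = 2.3959
Step 3: u-update.
u^{k+1} = 0.7571 - 0.0973 - 2.3959 = -1.7361
Step 4: Primal residual = |-0.0973 - 2.3959| = 2.4932


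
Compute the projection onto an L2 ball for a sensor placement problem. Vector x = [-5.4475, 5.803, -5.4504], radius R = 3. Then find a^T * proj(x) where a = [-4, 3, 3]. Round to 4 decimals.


Step 1: Compute ||x|| (intermediates to 6 decimals).
||x|| = sqrt((-5.4475)^2 + 5.803^2 + (-5.4504)^2) = 9.646602
Step 2: Project.
Since ||x|| > R, scale = R/||x|| = 3/9.646602 = 0.31099, proj(x) = scale * x
proj(x) = [-1.694118, 1.804675, -1.69502]
Step 3: Dot product.
a^T * proj(x) = -4*(-1.694118) + 3*1.804675 + 3*(-1.69502) = 7.1054


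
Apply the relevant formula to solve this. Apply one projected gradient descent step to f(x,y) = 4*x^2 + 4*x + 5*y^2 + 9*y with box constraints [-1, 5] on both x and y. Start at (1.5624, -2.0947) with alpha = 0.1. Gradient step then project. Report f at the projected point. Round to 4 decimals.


Step 1: Compute gradient at (1.5624, -2.0947).
grad_x = 2*4*1.5624 + 4 = 16.4992
grad_y = 2*5*-2.0947 + 9 = -11.947
Step 2: Gradient step.
x_raw = 1.5624 - 0.1*16.4992 = -0.0875
y_raw = -2.0947 - 0.1*-11.947 = -0.9
Step 3: Project onto [-1, 5].
x_proj = clip(-0.0875) = -0.0875
y_proj = clip(-0.9) = -0.9
Step 4: Evaluate f.
f(-0.0875, -0.9) = -4.3694
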